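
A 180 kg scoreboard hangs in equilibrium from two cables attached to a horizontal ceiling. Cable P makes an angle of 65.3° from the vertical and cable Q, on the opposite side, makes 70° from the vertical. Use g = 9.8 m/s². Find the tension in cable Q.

T_Q ≈ 2280 N

Angles from the horizontal: cable P is 90° − 65.3° = 24.7°, cable Q is 90° − 70° = 20°.
Weight W = 180 × 9.8 = 1764 N acts straight down.
Horizontal: T_P cos 24.7° = T_Q cos 20°  →  T_P = 1.034 T_Q.
Vertical: T_P sin 24.7° + T_Q sin 20° = 1764.
Substituting the horizontal relation into the vertical equation gives 0.7742 T_Q = 1764, so T_Q = 2278 N.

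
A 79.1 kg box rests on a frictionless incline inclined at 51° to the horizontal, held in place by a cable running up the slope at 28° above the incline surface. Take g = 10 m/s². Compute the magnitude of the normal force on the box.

N ≈ 171 N

Take axes along and perpendicular to the incline. Weight components: W sin 51° = 614.7 N down-slope, W cos 51° = 497.8 N into the surface.
Along incline: T cos 28° = W sin 51° → T = 696.2 N.
Perpendicular: N = W cos 51° − T sin 28° = 170.9 N.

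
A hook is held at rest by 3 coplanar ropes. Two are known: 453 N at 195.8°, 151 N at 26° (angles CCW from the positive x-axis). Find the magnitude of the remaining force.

Sum the known components: ΣF_x = -300.2 N, ΣF_y = -57.15 N.
For equilibrium the remaining force must supply (−ΣF_x, −ΣF_y) = (300.2, 57.15) N.
Magnitude = √((300.2)² + (57.15)²) = 305.6 N; direction = atan2(57.15, 300.2) = 10.8°.

F ≈ 306 N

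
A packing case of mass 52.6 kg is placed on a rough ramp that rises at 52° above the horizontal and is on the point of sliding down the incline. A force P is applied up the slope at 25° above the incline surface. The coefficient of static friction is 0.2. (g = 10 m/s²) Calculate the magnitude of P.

On the verge of sliding down the incline, friction equals μN and acts up the slope.
Perpendicular: N + P sin 25° = W cos 52° = 323.8 N.
Along incline: P cos 25° + μN = W sin 52° with W sin 52° = 414.5 N.
Solving the pair for P and N: P = 425.6 N, N = 144 N (and f = μN = 28.8 N).

P ≈ 426 N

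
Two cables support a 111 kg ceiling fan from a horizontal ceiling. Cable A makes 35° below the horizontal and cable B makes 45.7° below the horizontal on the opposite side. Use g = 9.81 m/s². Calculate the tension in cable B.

Weight W = 111 × 9.81 = 1089 N acts straight down.
Horizontal: T_A cos 35° = T_B cos 45.7°  →  T_A = 0.8526 T_B.
Vertical: T_A sin 35° + T_B sin 45.7° = 1089.
Substituting the horizontal relation into the vertical equation gives 1.205 T_B = 1089, so T_B = 903.9 N.

T_B ≈ 904 N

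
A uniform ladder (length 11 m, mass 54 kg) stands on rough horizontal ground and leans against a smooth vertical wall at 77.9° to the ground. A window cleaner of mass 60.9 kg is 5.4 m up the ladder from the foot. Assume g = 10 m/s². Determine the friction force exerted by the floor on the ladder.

Torques about the foot: N_wall · 11 sin 77.9° = 54×10×5.5 cos 77.9° + 60.9×10×5.4 cos 77.9° → N_wall = 121.98 N.
ΣF_x = 0: f_floor = N_wall = 121.98 N.

f ≈ 122 N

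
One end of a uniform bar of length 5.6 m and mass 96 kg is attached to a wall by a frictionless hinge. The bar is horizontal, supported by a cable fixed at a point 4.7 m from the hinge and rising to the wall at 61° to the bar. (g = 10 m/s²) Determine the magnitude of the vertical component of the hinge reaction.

Take torques about the hinge: T sin 61° · 4.7 = 96×10×2.8 = 2688 N·m.
So T = 2688 / (0.8746 × 4.7) = 653.9 N.
ΣF_y = 0: H_y = (96×10) − T sin 61° = 960 − 571.91 = 388.09 N.

|H_y| ≈ 388 N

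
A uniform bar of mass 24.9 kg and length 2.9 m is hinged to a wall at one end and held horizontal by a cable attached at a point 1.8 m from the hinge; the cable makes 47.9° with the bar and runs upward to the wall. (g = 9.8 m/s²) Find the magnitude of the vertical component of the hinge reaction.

Take torques about the hinge: T sin 47.9° · 1.8 = 24.9×9.8×1.45 = 353.83 N·m.
So T = 353.83 / (0.7420 × 1.8) = 264.93 N.
ΣF_y = 0: H_y = (24.9×9.8) − T sin 47.9° = 244.02 − 196.57 = 47.448 N.

|H_y| ≈ 47.4 N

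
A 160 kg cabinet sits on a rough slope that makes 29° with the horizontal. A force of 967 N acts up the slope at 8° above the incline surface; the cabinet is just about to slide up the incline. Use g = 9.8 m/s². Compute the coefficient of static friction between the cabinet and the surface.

μ ≈ 0.160

On the verge of sliding up the incline, friction is at its maximum μN and acts down the slope.
Perpendicular to incline: N = W cos 29° − P sin 8° = 1371 − 134.6 = 1237 N.
Along incline: P cos 8° − μN = W sin 29° → μ = −(W sin 29° − P cos 8°) / N = 0.1596.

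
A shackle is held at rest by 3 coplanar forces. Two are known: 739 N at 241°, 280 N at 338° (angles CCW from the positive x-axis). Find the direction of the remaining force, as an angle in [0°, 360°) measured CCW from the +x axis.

Sum the known components: ΣF_x = -98.66 N, ΣF_y = -751.2 N.
For equilibrium the remaining force must supply (−ΣF_x, −ΣF_y) = (98.66, 751.2) N.
Magnitude = √((98.66)² + (751.2)²) = 757.7 N; direction = atan2(751.2, 98.66) = 82.5°.

θ ≈ 82.5°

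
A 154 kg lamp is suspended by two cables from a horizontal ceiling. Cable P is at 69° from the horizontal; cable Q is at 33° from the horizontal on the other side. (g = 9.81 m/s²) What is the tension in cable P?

Weight W = 154 × 9.81 = 1511 N acts straight down.
Horizontal: T_P cos 69° = T_Q cos 33°  →  T_Q = 0.4273 T_P.
Vertical: T_P sin 69° + T_Q sin 33° = 1511.
Substituting the horizontal relation into the vertical equation gives 1.166 T_P = 1511, so T_P = 1295 N.

T_P ≈ 1300 N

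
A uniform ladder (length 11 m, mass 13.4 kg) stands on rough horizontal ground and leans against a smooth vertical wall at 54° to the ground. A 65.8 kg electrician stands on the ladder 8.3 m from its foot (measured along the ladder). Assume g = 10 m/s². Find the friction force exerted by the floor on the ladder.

f ≈ 409 N

Torques about the foot: N_wall · 11 sin 54° = 13.4×10×5.5 cos 54° + 65.8×10×8.3 cos 54° → N_wall = 409.4 N.
ΣF_x = 0: f_floor = N_wall = 409.4 N.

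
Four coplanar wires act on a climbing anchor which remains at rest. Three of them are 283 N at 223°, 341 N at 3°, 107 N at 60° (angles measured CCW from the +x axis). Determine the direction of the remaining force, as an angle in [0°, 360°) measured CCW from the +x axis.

θ ≈ 156°

Sum the known components: ΣF_x = 187.1 N, ΣF_y = -82.49 N.
For equilibrium the remaining force must supply (−ΣF_x, −ΣF_y) = (-187.1, 82.49) N.
Magnitude = √((-187.1)² + (82.49)²) = 204.4 N; direction = atan2(82.49, -187.1) = 156.2°.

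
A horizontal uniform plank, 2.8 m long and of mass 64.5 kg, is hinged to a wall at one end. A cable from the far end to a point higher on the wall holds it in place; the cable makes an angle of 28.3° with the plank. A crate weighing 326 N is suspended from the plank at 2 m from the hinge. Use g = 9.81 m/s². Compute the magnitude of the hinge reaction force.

|H| ≈ 1100 N

Take torques about the hinge: T sin 28.3° · 2.8 = 64.5×9.81×1.4 + 326×2 = 1537.8 N·m.
So T = 1537.8 / (0.4741 × 2.8) = 1158.5 N.
ΣF_x = 0: H_x = T cos 28.3° = 1020 N.
ΣF_y = 0: H_y = (64.5×9.81 + 326) − T sin 28.3° = 958.75 − 549.23 = 409.52 N.
|H| = √(H_x² + H_y²) = √((1020)² + (409.52)²) = 1099.2 N.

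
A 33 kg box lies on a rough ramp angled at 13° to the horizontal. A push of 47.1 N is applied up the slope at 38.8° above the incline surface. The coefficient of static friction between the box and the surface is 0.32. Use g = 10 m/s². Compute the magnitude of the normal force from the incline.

Axes along / perpendicular to the incline. W sin 13° = 74.23 N down-slope; W cos 13° = 321.5 N into the surface.
Perpendicular: N = W cos 13° − P sin 38.8° = 321.5 − 29.51 = 292 N.
Along incline: P cos 38.8° + f = W sin 13° (friction acts up-slope) → f = 74.23 − 36.71 = 37.53 N.
|f| = 37.53 N ≤ μN = 93.45 N, so the box is indeed static.

N ≈ 292 N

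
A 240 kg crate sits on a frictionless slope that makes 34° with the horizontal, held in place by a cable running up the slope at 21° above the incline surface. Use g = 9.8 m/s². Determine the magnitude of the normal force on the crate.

N ≈ 1450 N

Take axes along and perpendicular to the incline. Weight components: W sin 34° = 1315 N down-slope, W cos 34° = 1950 N into the surface.
Along incline: T cos 21° = W sin 34° → T = 1409 N.
Perpendicular: N = W cos 34° − T sin 21° = 1445 N.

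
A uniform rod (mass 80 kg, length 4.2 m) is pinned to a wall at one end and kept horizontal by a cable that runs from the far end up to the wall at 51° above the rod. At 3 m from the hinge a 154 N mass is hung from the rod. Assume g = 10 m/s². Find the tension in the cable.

Take torques about the hinge: T sin 51° · 4.2 = 80×10×2.1 + 154×3 = 2142 N·m.
So T = 2142 / (0.7771 × 4.2) = 656.25 N.

T ≈ 656 N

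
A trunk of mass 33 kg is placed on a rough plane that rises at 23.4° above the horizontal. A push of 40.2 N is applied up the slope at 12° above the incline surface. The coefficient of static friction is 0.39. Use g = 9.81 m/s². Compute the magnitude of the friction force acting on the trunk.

Axes along / perpendicular to the incline. W sin 23.4° = 128.6 N down-slope; W cos 23.4° = 297.1 N into the surface.
Perpendicular: N = W cos 23.4° − P sin 12° = 297.1 − 8.358 = 288.7 N.
Along incline: P cos 12° + f = W sin 23.4° (friction acts up-slope) → f = 128.6 − 39.32 = 89.25 N.
|f| = 89.25 N ≤ μN = 112.6 N, so the trunk is indeed static.

f ≈ 89.2 N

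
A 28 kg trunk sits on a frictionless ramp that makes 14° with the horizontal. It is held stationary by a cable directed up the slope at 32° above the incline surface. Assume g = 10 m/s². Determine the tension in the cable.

T ≈ 79.9 N

Take axes along and perpendicular to the incline. Weight components: W sin 14° = 67.74 N down-slope, W cos 14° = 271.7 N into the surface.
Along incline: T cos 32° = W sin 14° → T = 79.88 N.
Perpendicular: N = W cos 14° − T sin 32° = 229.4 N.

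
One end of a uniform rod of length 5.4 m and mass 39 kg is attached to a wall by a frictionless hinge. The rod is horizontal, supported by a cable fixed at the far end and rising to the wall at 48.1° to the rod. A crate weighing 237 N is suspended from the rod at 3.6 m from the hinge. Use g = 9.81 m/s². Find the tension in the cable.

T ≈ 469 N

Take torques about the hinge: T sin 48.1° · 5.4 = 39×9.81×2.7 + 237×3.6 = 1886.2 N·m.
So T = 1886.2 / (0.7443 × 5.4) = 469.29 N.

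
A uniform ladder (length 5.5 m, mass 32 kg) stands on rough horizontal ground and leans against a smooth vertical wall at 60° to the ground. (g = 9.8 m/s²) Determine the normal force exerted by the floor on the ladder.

N_floor ≈ 314 N

ΣF_y = 0: N_floor = 32×9.8 = 313.6 N.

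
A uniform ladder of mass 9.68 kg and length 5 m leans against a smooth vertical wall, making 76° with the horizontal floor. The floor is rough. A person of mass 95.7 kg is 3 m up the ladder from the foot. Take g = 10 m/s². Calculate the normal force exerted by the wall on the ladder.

Torques about the foot: N_wall · 5 sin 76° = 9.68×10×2.5 cos 76° + 95.7×10×3 cos 76° → N_wall = 155.23 N.

N_wall ≈ 155 N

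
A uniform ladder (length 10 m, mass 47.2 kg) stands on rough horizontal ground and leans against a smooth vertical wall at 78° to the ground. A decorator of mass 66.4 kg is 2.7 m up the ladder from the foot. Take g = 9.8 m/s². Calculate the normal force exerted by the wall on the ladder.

Torques about the foot: N_wall · 10 sin 78° = 47.2×9.8×5 cos 78° + 66.4×9.8×2.7 cos 78° → N_wall = 86.505 N.

N_wall ≈ 86.5 N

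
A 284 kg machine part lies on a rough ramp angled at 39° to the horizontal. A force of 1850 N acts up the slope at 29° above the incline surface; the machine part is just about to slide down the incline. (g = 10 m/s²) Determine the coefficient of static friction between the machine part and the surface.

On the verge of sliding down the incline, friction is at its maximum μN and acts up the slope.
Perpendicular to incline: N = W cos 39° − P sin 29° = 2207 − 896.9 = 1310 N.
Along incline: P cos 29° + μN = W sin 39° → μ = (W sin 39° − P cos 29°) / N = 0.1292.

μ ≈ 0.129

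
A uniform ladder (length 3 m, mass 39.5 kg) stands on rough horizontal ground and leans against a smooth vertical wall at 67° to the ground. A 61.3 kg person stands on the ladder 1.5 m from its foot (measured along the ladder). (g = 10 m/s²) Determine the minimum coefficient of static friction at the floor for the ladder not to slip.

μ_min ≈ 0.212

ΣF_y = 0: N_floor = 39.5×10 + 61.3×10 = 1008 N.
Torques about the foot: N_wall · 3 sin 67° = 39.5×10×1.5 cos 67° + 61.3×10×1.5 cos 67° → N_wall = 213.94 N.
ΣF_x = 0: f_floor = N_wall = 213.94 N.
μ_min = f_floor / N_floor = 213.94 / 1008 = 0.2122.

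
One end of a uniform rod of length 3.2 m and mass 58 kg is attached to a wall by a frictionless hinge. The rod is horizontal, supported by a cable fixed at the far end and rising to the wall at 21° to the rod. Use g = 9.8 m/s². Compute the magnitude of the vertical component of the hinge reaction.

Take torques about the hinge: T sin 21° · 3.2 = 58×9.8×1.6 = 909.44 N·m.
So T = 909.44 / (0.3584 × 3.2) = 793.04 N.
ΣF_y = 0: H_y = (58×9.8) − T sin 21° = 568.4 − 284.2 = 284.2 N.

|H_y| ≈ 284 N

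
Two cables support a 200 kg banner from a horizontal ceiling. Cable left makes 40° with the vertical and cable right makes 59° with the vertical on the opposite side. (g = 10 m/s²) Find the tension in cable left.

Angles from the horizontal: cable left is 90° − 40° = 50°, cable right is 90° − 59° = 31°.
Weight W = 200 × 10 = 2000 N acts straight down.
Horizontal: T_left cos 50° = T_right cos 31°  →  T_right = 0.7499 T_left.
Vertical: T_left sin 50° + T_right sin 31° = 2000.
Substituting the horizontal relation into the vertical equation gives 1.152 T_left = 2000, so T_left = 1736 N.

T_left ≈ 1740 N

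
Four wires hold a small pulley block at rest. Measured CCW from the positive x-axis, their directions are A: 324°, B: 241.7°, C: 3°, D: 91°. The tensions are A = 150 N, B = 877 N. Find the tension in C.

T_C ≈ 310 N

Resolve: ΣF_x = 150 cos 324° + 877 cos 241.7° + T_C cos 3° + T_D cos 91° = 0.
        ΣF_y = 150 sin 324° + 877 sin 241.7° + T_C sin 3° + T_D sin 91° = 0.
The known terms sum to (-294.4, -860.3) N, so 0.9986 T_C − 0.0175 T_D = 294.4 and 0.0523 T_C + 0.9998 T_D = 860.3.
Solving simultaneously: T_C = 309.6 N, T_D = 844.3 N.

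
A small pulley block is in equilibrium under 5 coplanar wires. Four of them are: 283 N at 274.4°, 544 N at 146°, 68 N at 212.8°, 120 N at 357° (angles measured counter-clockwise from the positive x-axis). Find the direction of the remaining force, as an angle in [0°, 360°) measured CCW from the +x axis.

θ ≈ 3.29°

Sum the known components: ΣF_x = -366.6 N, ΣF_y = -21.08 N.
For equilibrium the remaining force must supply (−ΣF_x, −ΣF_y) = (366.6, 21.08) N.
Magnitude = √((366.6)² + (21.08)²) = 367.2 N; direction = atan2(21.08, 366.6) = 3.3°.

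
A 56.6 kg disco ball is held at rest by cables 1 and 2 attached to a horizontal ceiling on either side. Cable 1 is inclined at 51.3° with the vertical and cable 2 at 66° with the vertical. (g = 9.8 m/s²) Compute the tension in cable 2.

T_2 ≈ 487 N

Angles from the horizontal: cable 1 is 90° − 51.3° = 38.7°, cable 2 is 90° − 66° = 24°.
Weight W = 56.6 × 9.8 = 554.7 N acts straight down.
Horizontal: T_1 cos 38.7° = T_2 cos 24°  →  T_1 = 1.171 T_2.
Vertical: T_1 sin 38.7° + T_2 sin 24° = 554.7.
Substituting the horizontal relation into the vertical equation gives 1.139 T_2 = 554.7, so T_2 = 487.1 N.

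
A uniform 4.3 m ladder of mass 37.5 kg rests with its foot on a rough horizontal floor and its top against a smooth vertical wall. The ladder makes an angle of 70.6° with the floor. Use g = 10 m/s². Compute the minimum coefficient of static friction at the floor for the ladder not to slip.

ΣF_y = 0: N_floor = 37.5×10 = 375 N.
Torques about the foot: N_wall · 4.3 sin 70.6° = 37.5×10×2.15 cos 70.6° → N_wall = 66.029 N.
ΣF_x = 0: f_floor = N_wall = 66.029 N.
μ_min = f_floor / N_floor = 66.029 / 375 = 0.1761.

μ_min ≈ 0.176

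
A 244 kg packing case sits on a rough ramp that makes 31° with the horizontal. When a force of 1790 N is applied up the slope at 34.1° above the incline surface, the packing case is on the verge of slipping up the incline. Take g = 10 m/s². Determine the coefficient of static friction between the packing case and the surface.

μ ≈ 0.207

On the verge of sliding up the incline, friction is at its maximum μN and acts down the slope.
Perpendicular to incline: N = W cos 31° − P sin 34.1° = 2091 − 1004 = 1088 N.
Along incline: P cos 34.1° − μN = W sin 31° → μ = −(W sin 31° − P cos 34.1°) / N = 0.2073.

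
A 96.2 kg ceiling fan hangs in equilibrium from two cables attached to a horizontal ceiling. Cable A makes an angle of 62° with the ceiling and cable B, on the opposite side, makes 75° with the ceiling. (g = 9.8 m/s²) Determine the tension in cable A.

Weight W = 96.2 × 9.8 = 942.8 N acts straight down.
Horizontal: T_A cos 62° = T_B cos 75°  →  T_B = 1.814 T_A.
Vertical: T_A sin 62° + T_B sin 75° = 942.8.
Substituting the horizontal relation into the vertical equation gives 2.635 T_A = 942.8, so T_A = 357.8 N.

T_A ≈ 358 N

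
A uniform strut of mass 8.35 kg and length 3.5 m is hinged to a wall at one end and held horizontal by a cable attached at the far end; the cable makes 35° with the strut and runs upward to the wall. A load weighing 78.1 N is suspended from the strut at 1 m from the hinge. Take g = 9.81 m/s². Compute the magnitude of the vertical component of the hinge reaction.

|H_y| ≈ 96.7 N

Take torques about the hinge: T sin 35° · 3.5 = 8.35×9.81×1.75 + 78.1×1 = 221.45 N·m.
So T = 221.45 / (0.5736 × 3.5) = 110.31 N.
ΣF_y = 0: H_y = (8.35×9.81 + 78.1) − T sin 35° = 160.01 − 63.271 = 96.742 N.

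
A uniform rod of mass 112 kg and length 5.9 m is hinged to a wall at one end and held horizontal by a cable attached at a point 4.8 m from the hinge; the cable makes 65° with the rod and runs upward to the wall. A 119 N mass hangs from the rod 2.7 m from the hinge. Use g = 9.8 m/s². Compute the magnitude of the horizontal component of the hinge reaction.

Take torques about the hinge: T sin 65° · 4.8 = 112×9.8×2.95 + 119×2.7 = 3559.2 N·m.
So T = 3559.2 / (0.9063 × 4.8) = 818.16 N.
ΣF_x = 0: H_x = T cos 65° = 345.77 N.

H_x ≈ 346 N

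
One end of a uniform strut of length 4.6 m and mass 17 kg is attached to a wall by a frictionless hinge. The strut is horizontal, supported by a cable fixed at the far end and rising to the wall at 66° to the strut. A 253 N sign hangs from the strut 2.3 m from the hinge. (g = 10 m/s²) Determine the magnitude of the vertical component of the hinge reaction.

|H_y| ≈ 212 N

Take torques about the hinge: T sin 66° · 4.6 = 17×10×2.3 + 253×2.3 = 972.9 N·m.
So T = 972.9 / (0.9135 × 4.6) = 231.52 N.
ΣF_y = 0: H_y = (17×10 + 253) − T sin 66° = 423 − 211.5 = 211.5 N.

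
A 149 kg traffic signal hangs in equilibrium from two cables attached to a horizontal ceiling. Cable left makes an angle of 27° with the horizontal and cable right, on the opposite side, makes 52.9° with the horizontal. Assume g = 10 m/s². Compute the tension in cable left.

Weight W = 149 × 10 = 1490 N acts straight down.
Horizontal: T_left cos 27° = T_right cos 52.9°  →  T_right = 1.477 T_left.
Vertical: T_left sin 27° + T_right sin 52.9° = 1490.
Substituting the horizontal relation into the vertical equation gives 1.632 T_left = 1490, so T_left = 912.9 N.

T_left ≈ 913 N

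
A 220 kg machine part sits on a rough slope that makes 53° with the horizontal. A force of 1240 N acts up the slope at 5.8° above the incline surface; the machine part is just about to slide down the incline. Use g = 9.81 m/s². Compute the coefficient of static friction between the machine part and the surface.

On the verge of sliding down the incline, friction is at its maximum μN and acts up the slope.
Perpendicular to incline: N = W cos 53° − P sin 5.8° = 1299 − 125.3 = 1174 N.
Along incline: P cos 5.8° + μN = W sin 53° → μ = (W sin 53° − P cos 5.8°) / N = 0.4175.

μ ≈ 0.418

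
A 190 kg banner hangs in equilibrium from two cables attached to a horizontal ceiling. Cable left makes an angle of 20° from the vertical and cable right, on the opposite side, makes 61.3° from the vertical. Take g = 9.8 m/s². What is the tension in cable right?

Angles from the horizontal: cable left is 90° − 20° = 70°, cable right is 90° − 61.3° = 28.7°.
Weight W = 190 × 9.8 = 1862 N acts straight down.
Horizontal: T_left cos 70° = T_right cos 28.7°  →  T_left = 2.565 T_right.
Vertical: T_left sin 70° + T_right sin 28.7° = 1862.
Substituting the horizontal relation into the vertical equation gives 2.89 T_right = 1862, so T_right = 644.3 N.

T_right ≈ 644 N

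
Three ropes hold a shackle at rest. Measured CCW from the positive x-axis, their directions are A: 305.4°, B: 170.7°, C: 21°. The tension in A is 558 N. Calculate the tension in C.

T_C ≈ 786 N

Resolve: ΣF_x = 558 cos 305.4° + T_B cos 170.7° + T_C cos 21° = 0.
        ΣF_y = 558 sin 305.4° + T_B sin 170.7° + T_C sin 21° = 0.
The known terms sum to (323.2, -454.8) N, so -0.9869 T_B + 0.9336 T_C = -323.2 and 0.1616 T_B + 0.3584 T_C = 454.8.
Solving simultaneously: T_B = 1071 N, T_C = 786.1 N.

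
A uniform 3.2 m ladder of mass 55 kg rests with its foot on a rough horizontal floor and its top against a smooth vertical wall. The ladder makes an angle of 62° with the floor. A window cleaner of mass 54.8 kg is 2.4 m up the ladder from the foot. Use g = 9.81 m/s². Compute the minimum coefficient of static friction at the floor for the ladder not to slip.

ΣF_y = 0: N_floor = 55×9.81 + 54.8×9.81 = 1077.1 N.
Torques about the foot: N_wall · 3.2 sin 62° = 55×9.81×1.6 cos 62° + 54.8×9.81×2.4 cos 62° → N_wall = 357.82 N.
ΣF_x = 0: f_floor = N_wall = 357.82 N.
μ_min = f_floor / N_floor = 357.82 / 1077.1 = 0.3322.

μ_min ≈ 0.332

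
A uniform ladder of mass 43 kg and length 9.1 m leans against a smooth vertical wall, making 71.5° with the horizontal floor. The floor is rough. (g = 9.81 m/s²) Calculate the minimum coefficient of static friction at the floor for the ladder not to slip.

ΣF_y = 0: N_floor = 43×9.81 = 421.83 N.
Torques about the foot: N_wall · 9.1 sin 71.5° = 43×9.81×4.55 cos 71.5° → N_wall = 70.571 N.
ΣF_x = 0: f_floor = N_wall = 70.571 N.
μ_min = f_floor / N_floor = 70.571 / 421.83 = 0.1673.

μ_min ≈ 0.167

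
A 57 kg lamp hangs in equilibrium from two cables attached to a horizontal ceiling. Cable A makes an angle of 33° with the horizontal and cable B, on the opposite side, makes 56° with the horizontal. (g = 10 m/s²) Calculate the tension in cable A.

Weight W = 57 × 10 = 570 N acts straight down.
Horizontal: T_A cos 33° = T_B cos 56°  →  T_B = 1.5 T_A.
Vertical: T_A sin 33° + T_B sin 56° = 570.
Substituting the horizontal relation into the vertical equation gives 1.788 T_A = 570, so T_A = 318.8 N.

T_A ≈ 319 N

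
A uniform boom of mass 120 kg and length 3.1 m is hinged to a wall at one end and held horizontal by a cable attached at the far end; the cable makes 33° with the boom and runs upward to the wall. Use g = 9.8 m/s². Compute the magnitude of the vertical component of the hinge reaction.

Take torques about the hinge: T sin 33° · 3.1 = 120×9.8×1.55 = 1822.8 N·m.
So T = 1822.8 / (0.5446 × 3.1) = 1079.6 N.
ΣF_y = 0: H_y = (120×9.8) − T sin 33° = 1176 − 588 = 588 N.

|H_y| ≈ 588 N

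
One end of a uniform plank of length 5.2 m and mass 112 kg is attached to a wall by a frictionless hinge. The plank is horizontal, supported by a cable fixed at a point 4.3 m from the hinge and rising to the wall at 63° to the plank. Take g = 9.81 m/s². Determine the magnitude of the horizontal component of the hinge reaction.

Take torques about the hinge: T sin 63° · 4.3 = 112×9.81×2.6 = 2856.7 N·m.
So T = 2856.7 / (0.8910 × 4.3) = 745.61 N.
ΣF_x = 0: H_x = T cos 63° = 338.5 N.

H_x ≈ 338 N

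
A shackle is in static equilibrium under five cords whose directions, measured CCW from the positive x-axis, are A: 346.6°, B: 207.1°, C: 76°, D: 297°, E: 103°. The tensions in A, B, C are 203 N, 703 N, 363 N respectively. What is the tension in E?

T_E ≈ 1280 N

Resolve: ΣF_x = 203 cos 346.6° + 703 cos 207.1° + 363 cos 76° + T_D cos 297° + T_E cos 103° = 0.
        ΣF_y = 203 sin 346.6° + 703 sin 207.1° + 363 sin 76° + T_D sin 297° + T_E sin 103° = 0.
The known terms sum to (-340.5, -15.08) N, so 0.4540 T_D − 0.2250 T_E = 340.5 and -0.8910 T_D + 0.9744 T_E = 15.08.
Solving simultaneously: T_D = 1386 N, T_E = 1282 N.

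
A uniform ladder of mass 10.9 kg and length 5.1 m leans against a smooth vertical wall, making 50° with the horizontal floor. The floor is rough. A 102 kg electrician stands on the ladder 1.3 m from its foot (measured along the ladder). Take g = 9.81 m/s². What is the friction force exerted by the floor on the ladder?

f ≈ 259 N

Torques about the foot: N_wall · 5.1 sin 50° = 10.9×9.81×2.55 cos 50° + 102×9.81×1.3 cos 50° → N_wall = 258.88 N.
ΣF_x = 0: f_floor = N_wall = 258.88 N.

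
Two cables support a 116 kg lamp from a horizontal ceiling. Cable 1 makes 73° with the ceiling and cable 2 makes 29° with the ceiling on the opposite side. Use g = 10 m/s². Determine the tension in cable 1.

Weight W = 116 × 10 = 1160 N acts straight down.
Horizontal: T_1 cos 73° = T_2 cos 29°  →  T_2 = 0.3343 T_1.
Vertical: T_1 sin 73° + T_2 sin 29° = 1160.
Substituting the horizontal relation into the vertical equation gives 1.118 T_1 = 1160, so T_1 = 1037 N.

T_1 ≈ 1040 N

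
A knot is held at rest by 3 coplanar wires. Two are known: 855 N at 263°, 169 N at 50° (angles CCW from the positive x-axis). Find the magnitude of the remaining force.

F ≈ 719 N

Sum the known components: ΣF_x = 4.433 N, ΣF_y = -719.2 N.
For equilibrium the remaining force must supply (−ΣF_x, −ΣF_y) = (-4.433, 719.2) N.
Magnitude = √((-4.433)² + (719.2)²) = 719.2 N; direction = atan2(719.2, -4.433) = 90.4°.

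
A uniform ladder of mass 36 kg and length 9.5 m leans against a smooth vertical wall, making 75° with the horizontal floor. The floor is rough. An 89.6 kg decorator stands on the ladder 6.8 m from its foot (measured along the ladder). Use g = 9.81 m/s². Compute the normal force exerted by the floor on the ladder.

N_floor ≈ 1230 N

ΣF_y = 0: N_floor = 36×9.81 + 89.6×9.81 = 1232.1 N.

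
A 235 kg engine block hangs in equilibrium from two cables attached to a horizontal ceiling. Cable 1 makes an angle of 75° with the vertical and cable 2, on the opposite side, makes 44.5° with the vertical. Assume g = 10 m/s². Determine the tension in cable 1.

Angles from the horizontal: cable 1 is 90° − 75° = 15°, cable 2 is 90° − 44.5° = 45.5°.
Weight W = 235 × 10 = 2350 N acts straight down.
Horizontal: T_1 cos 15° = T_2 cos 45.5°  →  T_2 = 1.378 T_1.
Vertical: T_1 sin 15° + T_2 sin 45.5° = 2350.
Substituting the horizontal relation into the vertical equation gives 1.242 T_1 = 2350, so T_1 = 1892 N.

T_1 ≈ 1890 N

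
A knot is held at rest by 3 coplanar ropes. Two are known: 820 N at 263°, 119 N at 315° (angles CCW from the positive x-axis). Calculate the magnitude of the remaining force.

Sum the known components: ΣF_x = -15.79 N, ΣF_y = -898 N.
For equilibrium the remaining force must supply (−ΣF_x, −ΣF_y) = (15.79, 898) N.
Magnitude = √((15.79)² + (898)²) = 898.2 N; direction = atan2(898, 15.79) = 89.0°.

F ≈ 898 N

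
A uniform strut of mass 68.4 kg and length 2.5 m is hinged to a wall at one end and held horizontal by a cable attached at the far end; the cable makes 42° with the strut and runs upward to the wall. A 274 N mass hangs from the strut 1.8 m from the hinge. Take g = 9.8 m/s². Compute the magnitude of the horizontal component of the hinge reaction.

H_x ≈ 591 N

Take torques about the hinge: T sin 42° · 2.5 = 68.4×9.8×1.25 + 274×1.8 = 1331.1 N·m.
So T = 1331.1 / (0.6691 × 2.5) = 795.72 N.
ΣF_x = 0: H_x = T cos 42° = 591.33 N.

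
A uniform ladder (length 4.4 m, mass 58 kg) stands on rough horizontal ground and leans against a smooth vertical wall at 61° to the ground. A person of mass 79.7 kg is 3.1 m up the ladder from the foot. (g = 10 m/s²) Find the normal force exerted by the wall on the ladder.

N_wall ≈ 472 N

Torques about the foot: N_wall · 4.4 sin 61° = 58×10×2.2 cos 61° + 79.7×10×3.1 cos 61° → N_wall = 472.01 N.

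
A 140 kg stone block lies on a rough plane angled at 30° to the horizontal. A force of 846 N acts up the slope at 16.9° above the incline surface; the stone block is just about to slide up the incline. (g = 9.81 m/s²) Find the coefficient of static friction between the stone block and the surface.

μ ≈ 0.130

On the verge of sliding up the incline, friction is at its maximum μN and acts down the slope.
Perpendicular to incline: N = W cos 30° − P sin 16.9° = 1189 − 245.9 = 943.5 N.
Along incline: P cos 16.9° − μN = W sin 30° → μ = −(W sin 30° − P cos 16.9°) / N = 0.1301.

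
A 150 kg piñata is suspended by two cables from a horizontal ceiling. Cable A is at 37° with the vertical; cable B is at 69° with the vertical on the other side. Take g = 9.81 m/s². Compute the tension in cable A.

Angles from the horizontal: cable A is 90° − 37° = 53°, cable B is 90° − 69° = 21°.
Weight W = 150 × 9.81 = 1472 N acts straight down.
Horizontal: T_A cos 53° = T_B cos 21°  →  T_B = 0.6446 T_A.
Vertical: T_A sin 53° + T_B sin 21° = 1472.
Substituting the horizontal relation into the vertical equation gives 1.03 T_A = 1472, so T_A = 1429 N.

T_A ≈ 1430 N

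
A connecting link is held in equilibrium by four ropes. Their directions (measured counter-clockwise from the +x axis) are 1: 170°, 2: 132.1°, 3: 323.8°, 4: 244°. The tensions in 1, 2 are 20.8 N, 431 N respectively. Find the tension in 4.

T_4 ≈ 79.5 N

Resolve: ΣF_x = 20.8 cos 170° + 431 cos 132.1° + T_3 cos 323.8° + T_4 cos 244° = 0.
        ΣF_y = 20.8 sin 170° + 431 sin 132.1° + T_3 sin 323.8° + T_4 sin 244° = 0.
The known terms sum to (-309.4, 323.4) N, so 0.8070 T_3 − 0.4384 T_4 = 309.4 and -0.5906 T_3 − 0.8988 T_4 = -323.4.
Solving simultaneously: T_3 = 426.6 N, T_4 = 79.47 N.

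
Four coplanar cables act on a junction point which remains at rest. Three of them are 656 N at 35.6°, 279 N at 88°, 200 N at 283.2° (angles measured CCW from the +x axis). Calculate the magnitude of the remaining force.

F ≈ 751 N

Sum the known components: ΣF_x = 588.8 N, ΣF_y = 466 N.
For equilibrium the remaining force must supply (−ΣF_x, −ΣF_y) = (-588.8, -466) N.
Magnitude = √((-588.8)² + (-466)²) = 750.9 N; direction = atan2(-466, -588.8) = 218.4°.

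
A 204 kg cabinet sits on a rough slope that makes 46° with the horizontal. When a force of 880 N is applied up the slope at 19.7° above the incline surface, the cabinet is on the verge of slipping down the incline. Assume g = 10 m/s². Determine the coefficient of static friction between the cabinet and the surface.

On the verge of sliding down the incline, friction is at its maximum μN and acts up the slope.
Perpendicular to incline: N = W cos 46° − P sin 19.7° = 1417 − 296.6 = 1120 N.
Along incline: P cos 19.7° + μN = W sin 46° → μ = (W sin 46° − P cos 19.7°) / N = 0.5703.

μ ≈ 0.570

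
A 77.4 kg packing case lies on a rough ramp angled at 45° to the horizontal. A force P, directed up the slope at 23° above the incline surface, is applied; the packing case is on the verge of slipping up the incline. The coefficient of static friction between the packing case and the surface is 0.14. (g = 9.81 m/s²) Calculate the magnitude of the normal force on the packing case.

N ≈ 292 N

On the verge of sliding up the incline, friction equals μN and acts down the slope.
Perpendicular: N + P sin 23° = W cos 45° = 536.9 N.
Along incline: P cos 23° = W sin 45° + μN  with W sin 45° = 536.9 N.
Solving the pair for P and N: P = 627.6 N, N = 291.7 N (and f = μN = 40.83 N).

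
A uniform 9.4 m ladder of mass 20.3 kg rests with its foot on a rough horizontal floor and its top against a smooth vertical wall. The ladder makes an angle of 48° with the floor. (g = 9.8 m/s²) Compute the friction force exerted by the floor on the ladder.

f ≈ 89.6 N

Torques about the foot: N_wall · 9.4 sin 48° = 20.3×9.8×4.7 cos 48° → N_wall = 89.563 N.
ΣF_x = 0: f_floor = N_wall = 89.563 N.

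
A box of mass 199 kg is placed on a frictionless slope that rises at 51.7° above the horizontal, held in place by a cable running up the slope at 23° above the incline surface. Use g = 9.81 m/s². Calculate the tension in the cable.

T ≈ 1660 N

Take axes along and perpendicular to the incline. Weight components: W sin 51.7° = 1532 N down-slope, W cos 51.7° = 1210 N into the surface.
Along incline: T cos 23° = W sin 51.7° → T = 1664 N.
Perpendicular: N = W cos 51.7° − T sin 23° = 559.6 N.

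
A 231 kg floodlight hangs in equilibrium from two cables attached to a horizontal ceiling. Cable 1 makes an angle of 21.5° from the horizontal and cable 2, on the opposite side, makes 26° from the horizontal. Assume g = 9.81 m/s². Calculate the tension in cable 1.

T_1 ≈ 2760 N

Weight W = 231 × 9.81 = 2266 N acts straight down.
Horizontal: T_1 cos 21.5° = T_2 cos 26°  →  T_2 = 1.035 T_1.
Vertical: T_1 sin 21.5° + T_2 sin 26° = 2266.
Substituting the horizontal relation into the vertical equation gives 0.8203 T_1 = 2266, so T_1 = 2763 N.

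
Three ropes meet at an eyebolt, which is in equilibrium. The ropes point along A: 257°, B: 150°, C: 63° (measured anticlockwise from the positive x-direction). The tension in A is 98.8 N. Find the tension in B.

Resolve: ΣF_x = 98.8 cos 257° + T_B cos 150° + T_C cos 63° = 0.
        ΣF_y = 98.8 sin 257° + T_B sin 150° + T_C sin 63° = 0.
The known terms sum to (-22.23, -96.27) N, so -0.8660 T_B + 0.4540 T_C = 22.23 and 0.5000 T_B + 0.8910 T_C = 96.27.
Solving simultaneously: T_B = 23.93 N, T_C = 94.61 N.

T_B ≈ 23.9 N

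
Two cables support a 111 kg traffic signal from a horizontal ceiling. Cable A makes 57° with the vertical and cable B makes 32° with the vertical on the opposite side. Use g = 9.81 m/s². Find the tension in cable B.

T_B ≈ 913 N

Angles from the horizontal: cable A is 90° − 57° = 33°, cable B is 90° − 32° = 58°.
Weight W = 111 × 9.81 = 1089 N acts straight down.
Horizontal: T_A cos 33° = T_B cos 58°  →  T_A = 0.6319 T_B.
Vertical: T_A sin 33° + T_B sin 58° = 1089.
Substituting the horizontal relation into the vertical equation gives 1.192 T_B = 1089, so T_B = 913.4 N.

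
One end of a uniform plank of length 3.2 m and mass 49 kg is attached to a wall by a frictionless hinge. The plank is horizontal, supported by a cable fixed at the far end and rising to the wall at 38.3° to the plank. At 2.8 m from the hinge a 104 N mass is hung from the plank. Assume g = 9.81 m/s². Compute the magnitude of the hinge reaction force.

Take torques about the hinge: T sin 38.3° · 3.2 = 49×9.81×1.6 + 104×2.8 = 1060.3 N·m.
So T = 1060.3 / (0.6198 × 3.2) = 534.62 N.
ΣF_x = 0: H_x = T cos 38.3° = 419.56 N.
ΣF_y = 0: H_y = (49×9.81 + 104) − T sin 38.3° = 584.69 − 331.34 = 253.35 N.
|H| = √(H_x² + H_y²) = √((419.56)² + (253.35)²) = 490.11 N.

|H| ≈ 490 N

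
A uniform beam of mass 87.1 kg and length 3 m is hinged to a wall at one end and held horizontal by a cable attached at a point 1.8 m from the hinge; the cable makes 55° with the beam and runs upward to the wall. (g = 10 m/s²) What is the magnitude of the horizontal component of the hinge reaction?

H_x ≈ 508 N

Take torques about the hinge: T sin 55° · 1.8 = 87.1×10×1.5 = 1306.5 N·m.
So T = 1306.5 / (0.8192 × 1.8) = 886.08 N.
ΣF_x = 0: H_x = T cos 55° = 508.23 N.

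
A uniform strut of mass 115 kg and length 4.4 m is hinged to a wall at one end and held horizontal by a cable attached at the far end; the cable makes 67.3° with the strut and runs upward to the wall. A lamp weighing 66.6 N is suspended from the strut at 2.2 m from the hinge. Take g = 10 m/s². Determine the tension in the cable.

T ≈ 659 N

Take torques about the hinge: T sin 67.3° · 4.4 = 115×10×2.2 + 66.6×2.2 = 2676.5 N·m.
So T = 2676.5 / (0.9225 × 4.4) = 659.38 N.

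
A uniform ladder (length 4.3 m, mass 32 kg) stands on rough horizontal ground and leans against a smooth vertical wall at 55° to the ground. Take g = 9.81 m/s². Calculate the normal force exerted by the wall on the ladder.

Torques about the foot: N_wall · 4.3 sin 55° = 32×9.81×2.15 cos 55° → N_wall = 109.9 N.

N_wall ≈ 110 N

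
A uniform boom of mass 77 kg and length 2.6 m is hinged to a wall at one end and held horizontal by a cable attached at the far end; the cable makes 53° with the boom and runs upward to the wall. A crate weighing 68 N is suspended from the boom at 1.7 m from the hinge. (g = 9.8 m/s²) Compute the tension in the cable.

T ≈ 528 N

Take torques about the hinge: T sin 53° · 2.6 = 77×9.8×1.3 + 68×1.7 = 1096.6 N·m.
So T = 1096.6 / (0.7986 × 2.6) = 528.1 N.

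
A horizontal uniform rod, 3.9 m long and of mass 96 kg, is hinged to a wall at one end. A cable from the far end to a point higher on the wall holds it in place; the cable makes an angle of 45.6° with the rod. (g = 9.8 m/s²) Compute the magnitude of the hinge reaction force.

|H| ≈ 658 N

Take torques about the hinge: T sin 45.6° · 3.9 = 96×9.8×1.95 = 1834.6 N·m.
So T = 1834.6 / (0.7145 × 3.9) = 658.39 N.
ΣF_x = 0: H_x = T cos 45.6° = 460.65 N.
ΣF_y = 0: H_y = (96×9.8) − T sin 45.6° = 940.8 − 470.4 = 470.4 N.
|H| = √(H_x² + H_y²) = √((460.65)² + (470.4)²) = 658.39 N.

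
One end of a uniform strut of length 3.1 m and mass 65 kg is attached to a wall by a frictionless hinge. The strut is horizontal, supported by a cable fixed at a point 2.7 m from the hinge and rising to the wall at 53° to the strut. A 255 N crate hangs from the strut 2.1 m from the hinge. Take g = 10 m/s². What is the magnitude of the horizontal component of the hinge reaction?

H_x ≈ 431 N

Take torques about the hinge: T sin 53° · 2.7 = 65×10×1.55 + 255×2.1 = 1543 N·m.
So T = 1543 / (0.7986 × 2.7) = 715.57 N.
ΣF_x = 0: H_x = T cos 53° = 430.64 N.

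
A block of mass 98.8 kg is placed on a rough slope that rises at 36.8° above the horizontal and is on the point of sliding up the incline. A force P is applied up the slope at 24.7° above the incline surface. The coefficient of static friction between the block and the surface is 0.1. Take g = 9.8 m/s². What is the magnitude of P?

P ≈ 692 N

On the verge of sliding up the incline, friction equals μN and acts down the slope.
Perpendicular: N + P sin 24.7° = W cos 36.8° = 775.3 N.
Along incline: P cos 24.7° = W sin 36.8° + μN  with W sin 36.8° = 580 N.
Solving the pair for P and N: P = 691.9 N, N = 486.2 N (and f = μN = 48.62 N).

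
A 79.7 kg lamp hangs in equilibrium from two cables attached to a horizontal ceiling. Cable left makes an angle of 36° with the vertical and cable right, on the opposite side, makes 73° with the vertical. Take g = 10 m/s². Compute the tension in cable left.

T_left ≈ 806 N

Angles from the horizontal: cable left is 90° − 36° = 54°, cable right is 90° − 73° = 17°.
Weight W = 79.7 × 10 = 797 N acts straight down.
Horizontal: T_left cos 54° = T_right cos 17°  →  T_right = 0.6146 T_left.
Vertical: T_left sin 54° + T_right sin 17° = 797.
Substituting the horizontal relation into the vertical equation gives 0.9887 T_left = 797, so T_left = 806.1 N.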